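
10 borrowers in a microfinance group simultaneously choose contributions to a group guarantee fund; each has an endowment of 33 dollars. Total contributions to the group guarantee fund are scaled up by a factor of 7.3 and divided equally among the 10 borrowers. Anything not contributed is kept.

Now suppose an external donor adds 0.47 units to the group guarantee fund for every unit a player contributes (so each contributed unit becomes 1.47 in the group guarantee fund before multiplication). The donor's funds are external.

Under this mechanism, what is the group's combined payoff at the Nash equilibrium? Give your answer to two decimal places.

3541.23 dollars

Under the mechanism each unit contributed yields 7.3 × 1.47 / 10 = 1.0731 back to its contributor per unit of net cost, which exceeds 1, making full contribution the dominant choice for everyone.
So the Nash equilibrium is full contribution by all 10; the group earns 7.3 × 1.47 × 330 = 3541.23.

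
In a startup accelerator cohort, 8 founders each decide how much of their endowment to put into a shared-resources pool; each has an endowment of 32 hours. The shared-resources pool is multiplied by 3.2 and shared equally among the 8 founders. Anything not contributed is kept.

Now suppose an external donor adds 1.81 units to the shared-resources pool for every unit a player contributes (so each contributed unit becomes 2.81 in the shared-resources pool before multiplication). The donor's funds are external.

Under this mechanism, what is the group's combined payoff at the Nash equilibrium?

Under the mechanism each unit contributed yields 3.2 × 2.81 / 8 = 1.1240 back to its contributor per unit of net cost, which exceeds 1, making full contribution the dominant choice for everyone.
So the Nash equilibrium is full contribution by all 8; the group earns 3.2 × 2.81 × 256 = 2301.95.

2301.95 hours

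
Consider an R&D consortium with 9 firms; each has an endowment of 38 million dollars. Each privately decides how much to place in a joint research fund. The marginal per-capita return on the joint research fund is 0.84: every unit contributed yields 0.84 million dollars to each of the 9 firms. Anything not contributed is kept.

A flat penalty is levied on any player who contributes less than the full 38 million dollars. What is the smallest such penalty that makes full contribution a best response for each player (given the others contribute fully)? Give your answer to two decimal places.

Given the others contribute fully, the best deviation is to contribute 0 (any partial contribution still incurs the fine and gives up units whose private return 0.84 is below 1).
Deviating from 38 to 0 saves 38 million dollars but forfeits the deviator's share of the drop in the joint research fund: 0.84 × 38 = 31.92.
So the deviation gain is 38 − 31.92 = 6.08, and the fine must be at least 6.08 million dollars to wipe it out.

6.08 million dollars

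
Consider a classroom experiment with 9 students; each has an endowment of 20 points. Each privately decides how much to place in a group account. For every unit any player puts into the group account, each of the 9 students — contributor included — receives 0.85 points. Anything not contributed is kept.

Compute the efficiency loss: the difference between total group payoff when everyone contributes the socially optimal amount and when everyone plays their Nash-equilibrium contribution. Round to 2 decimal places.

The private return per contributed unit is 0.85 < 1, so contributing 0 is dominant for every player. At the Nash equilibrium everyone keeps their 20, and the group total is 9 × 20 = 180.
Each contributed unit returns 7.650 to the group as a whole (0.85 to each of 9 players), which exceeds 1, so the social optimum is full contribution: group total = 7.650 × 180 = 1377.00.
Efficiency loss = 1377.00 − 180 = 1197.00.

1197.00 points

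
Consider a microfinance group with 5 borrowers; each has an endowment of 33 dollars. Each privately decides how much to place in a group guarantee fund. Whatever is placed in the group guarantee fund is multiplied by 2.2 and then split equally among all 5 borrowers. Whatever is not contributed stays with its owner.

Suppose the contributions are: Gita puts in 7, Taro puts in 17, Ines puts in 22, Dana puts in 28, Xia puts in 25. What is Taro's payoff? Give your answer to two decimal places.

Total contributed: 7 + 17 + 22 + 28 + 25 = 99.
Each receives 2.2 × 99 / 5 = 43.56 from the group guarantee fund.
Taro keeps 33 − 17 = 16, so Taro's payoff is 16 + 43.56 = 59.56.

59.56 dollars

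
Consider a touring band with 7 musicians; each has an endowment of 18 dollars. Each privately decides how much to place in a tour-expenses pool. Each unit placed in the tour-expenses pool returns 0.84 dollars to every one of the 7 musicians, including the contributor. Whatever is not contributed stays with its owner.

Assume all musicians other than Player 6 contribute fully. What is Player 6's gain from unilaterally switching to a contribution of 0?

Switching from a contribution of 18 to 0 lets Player 6 keep an extra 18 dollars, but lowers the tour-expenses pool by 18, which costs Player 6 their own share of that drop: 0.84 × 18 = 15.12.
Net gain = 18 − 15.12 = 2.88. The private return per contributed unit (0.84) is below 1, so free-riding is indeed the best response regardless of what the others do.

2.88 dollars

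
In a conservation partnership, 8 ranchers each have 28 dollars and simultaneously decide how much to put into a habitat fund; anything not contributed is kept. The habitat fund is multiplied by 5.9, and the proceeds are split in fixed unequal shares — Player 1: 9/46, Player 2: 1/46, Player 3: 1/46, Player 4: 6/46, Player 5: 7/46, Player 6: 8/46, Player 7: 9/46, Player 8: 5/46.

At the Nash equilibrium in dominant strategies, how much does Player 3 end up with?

Player j's private return per contributed unit is 5.9 × (j's share). Contributing is weakly dominant for j when that share is at least 1/5.9 = 0.1695, and contributing 0 is dominant otherwise.
Player 1, Player 6 and Player 7 clear that bar, contributing 28 each; the remaining 5 contribute 0. Total contributed: 84.
Player 3 keeps 28 and receives 5.9 × 84 × 1/46 = 10.77 from the habitat fund, for a payoff of 38.77.

38.77 dollars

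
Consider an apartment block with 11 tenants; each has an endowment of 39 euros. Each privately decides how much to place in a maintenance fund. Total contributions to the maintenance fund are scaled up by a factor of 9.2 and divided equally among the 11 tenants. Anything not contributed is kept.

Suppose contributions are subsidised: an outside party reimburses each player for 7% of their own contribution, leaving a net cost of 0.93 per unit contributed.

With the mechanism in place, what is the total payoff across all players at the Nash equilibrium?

429.00 euros

The effective private return is (9.2/11) / 0.93 = 0.8993, which is still under 1, so the mechanism doesn't change anyone's dominant strategy: zero contribution.
Everyone keeps their endowment and the group total is 11 × 39 = 429.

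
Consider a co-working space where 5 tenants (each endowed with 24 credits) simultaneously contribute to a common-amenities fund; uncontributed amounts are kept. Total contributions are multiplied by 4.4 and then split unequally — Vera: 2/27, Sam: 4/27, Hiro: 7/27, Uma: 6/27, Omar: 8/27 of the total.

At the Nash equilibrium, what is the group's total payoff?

283.20 credits

Each unit j contributes comes back to j as 4.4 × (j's share), so j prefers to contribute only if that share exceeds 1/4.4 = 0.2273; otherwise keeping the unit dominates.
Hiro and Omar clear that bar, contributing 24 each; the remaining 3 contribute 0. Total contributed: 48.
The common-amenities fund pays out 4.4 × 48 = 211.20 in total (split across the unequal shares, but the aggregate is all that matters for the group sum).
The 3 free-riders keep 24 each, adding 72. Group total = 72 + 211.20 = 283.20.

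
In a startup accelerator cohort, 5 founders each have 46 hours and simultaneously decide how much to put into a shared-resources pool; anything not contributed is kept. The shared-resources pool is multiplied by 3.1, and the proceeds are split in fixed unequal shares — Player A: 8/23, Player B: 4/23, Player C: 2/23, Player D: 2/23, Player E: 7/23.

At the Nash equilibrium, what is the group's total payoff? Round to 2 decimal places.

326.60 hours

For player j, contributing a unit is worthwhile iff 3.1 × (j's share) ≥ 1, i.e. iff j's share is at least 0.3226.
Player A alone (share 8/23) is above the threshold, contributing 46; the remaining 4 contribute 0. Total contributed: 46.
The shared-resources pool pays out 3.1 × 46 = 142.60 in total (split across the unequal shares, but the aggregate is all that matters for the group sum).
The 4 free-riders keep 46 each, adding 184. Group total = 184 + 142.60 = 326.60.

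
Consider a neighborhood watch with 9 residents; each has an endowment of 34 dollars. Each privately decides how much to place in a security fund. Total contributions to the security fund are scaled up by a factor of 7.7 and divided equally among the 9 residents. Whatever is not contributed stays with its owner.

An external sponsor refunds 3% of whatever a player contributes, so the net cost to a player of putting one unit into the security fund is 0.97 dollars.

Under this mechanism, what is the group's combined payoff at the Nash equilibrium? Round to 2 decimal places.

306.00 dollars

Even with the mechanism, each unit contributed returns only (7.7/9) / 0.97 = 0.8820 per unit of net cost, so contributing nothing is still dominant.
Everyone keeps their endowment and the group total is 9 × 34 = 306.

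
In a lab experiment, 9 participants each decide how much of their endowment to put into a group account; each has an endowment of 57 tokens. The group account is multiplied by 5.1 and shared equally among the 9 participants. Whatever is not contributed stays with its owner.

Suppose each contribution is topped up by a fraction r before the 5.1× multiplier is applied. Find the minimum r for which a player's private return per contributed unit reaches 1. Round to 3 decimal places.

With matching at rate r, one contributed unit becomes (1 + r) in the group account and returns 5.1 × (1 + r) / 9 to the contributor.
Setting this equal to 1: 1 + r = 9/5.1 = 1.7647.
So the minimum matching rate is r = 1.7647 − 1 = 0.765.

0.765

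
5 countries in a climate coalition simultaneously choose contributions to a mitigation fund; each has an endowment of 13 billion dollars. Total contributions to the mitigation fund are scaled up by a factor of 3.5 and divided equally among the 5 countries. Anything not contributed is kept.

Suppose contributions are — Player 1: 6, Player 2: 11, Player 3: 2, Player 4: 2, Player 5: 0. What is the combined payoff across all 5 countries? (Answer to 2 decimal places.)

Total contributed: 6 + 11 + 2 + 2 + 0 = 21; total kept: 5 × 13 − 21 = 44.
The mitigation fund pays out 3.5 × 21 = 73.50 in aggregate.
Group total = 44 + 73.50 = 117.50.

117.50 billion dollars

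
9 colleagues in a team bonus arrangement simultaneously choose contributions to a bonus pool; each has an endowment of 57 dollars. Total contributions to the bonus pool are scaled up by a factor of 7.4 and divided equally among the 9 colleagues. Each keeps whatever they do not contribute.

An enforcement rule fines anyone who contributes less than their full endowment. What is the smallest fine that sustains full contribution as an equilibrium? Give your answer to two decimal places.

Given the others contribute fully, the best deviation is to contribute 0 (any partial contribution still incurs the fine and gives up units whose private return 0.8222 is below 1).
Deviating from 57 to 0 saves 57 dollars but forfeits the deviator's share of the drop in the bonus pool: 7.4/9 × 57 = 46.87.
So the deviation gain is 57 − 46.87 = 10.13, and the fine must be at least 10.13 dollars to wipe it out.

10.13 dollars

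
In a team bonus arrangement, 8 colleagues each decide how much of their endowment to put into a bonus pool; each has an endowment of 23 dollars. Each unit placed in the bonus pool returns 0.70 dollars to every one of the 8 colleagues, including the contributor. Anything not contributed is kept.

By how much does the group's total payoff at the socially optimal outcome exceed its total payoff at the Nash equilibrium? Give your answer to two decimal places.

The private return per contributed unit is 0.70 < 1, so contributing 0 is dominant for every player. At the Nash equilibrium everyone keeps their 23, and the group total is 8 × 23 = 184.
Each contributed unit returns 5.600 to the group as a whole (0.70 to each of 8 players), which exceeds 1, so the social optimum is full contribution: group total = 5.600 × 184 = 1030.40.
Efficiency loss = 1030.40 − 184 = 846.40.

846.40 dollars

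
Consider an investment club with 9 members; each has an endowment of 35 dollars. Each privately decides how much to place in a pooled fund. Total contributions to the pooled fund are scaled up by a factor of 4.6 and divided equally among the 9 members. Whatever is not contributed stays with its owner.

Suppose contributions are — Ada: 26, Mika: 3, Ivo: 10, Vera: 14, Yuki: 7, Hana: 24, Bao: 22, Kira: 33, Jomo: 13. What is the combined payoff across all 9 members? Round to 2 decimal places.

862.20 dollars

Total contributed: 26 + 3 + 10 + 14 + 7 + 24 + 22 + 33 + 13 = 152; total kept: 9 × 35 − 152 = 163.
The pooled fund pays out 4.6 × 152 = 699.20 in aggregate.
Group total = 163 + 699.20 = 862.20.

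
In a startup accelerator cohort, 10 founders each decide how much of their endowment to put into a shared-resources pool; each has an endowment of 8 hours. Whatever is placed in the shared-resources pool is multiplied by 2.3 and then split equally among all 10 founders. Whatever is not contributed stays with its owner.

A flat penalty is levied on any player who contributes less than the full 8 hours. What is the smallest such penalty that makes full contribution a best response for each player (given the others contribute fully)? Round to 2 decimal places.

6.16 hours

Given the others contribute fully, the best deviation is to contribute 0 (any partial contribution still incurs the fine and gives up units whose private return 0.2300 is below 1).
Deviating from 8 to 0 saves 8 hours but forfeits the deviator's share of the drop in the shared-resources pool: 2.3/10 × 8 = 1.84.
So the deviation gain is 8 − 1.84 = 6.16, and the fine must be at least 6.16 hours to wipe it out.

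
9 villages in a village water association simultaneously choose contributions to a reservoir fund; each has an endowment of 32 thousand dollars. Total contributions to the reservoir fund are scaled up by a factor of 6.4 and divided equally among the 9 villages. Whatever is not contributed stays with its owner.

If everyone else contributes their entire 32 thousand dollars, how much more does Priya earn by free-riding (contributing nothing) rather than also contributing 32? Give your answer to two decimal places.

Switching from a contribution of 32 to 0 lets Priya keep an extra 32 thousand dollars, but lowers the reservoir fund by 32, which costs Priya their own share of that drop: 6.4/9 × 32 = 22.76.
Net gain = 32 − 22.76 = 9.24. The private return per contributed unit (0.7111) is below 1, so free-riding is indeed the best response regardless of what the others do.

9.24 thousand dollars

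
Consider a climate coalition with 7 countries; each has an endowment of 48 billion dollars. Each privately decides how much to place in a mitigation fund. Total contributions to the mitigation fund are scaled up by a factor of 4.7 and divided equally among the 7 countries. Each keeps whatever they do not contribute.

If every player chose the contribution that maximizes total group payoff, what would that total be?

1579.20 billion dollars

Each contributed unit returns 4.700 to the group as a whole (0.6714 to each of 7 players), which exceeds 1, so the social optimum is full contribution: group total = 4.700 × 336 = 1579.20.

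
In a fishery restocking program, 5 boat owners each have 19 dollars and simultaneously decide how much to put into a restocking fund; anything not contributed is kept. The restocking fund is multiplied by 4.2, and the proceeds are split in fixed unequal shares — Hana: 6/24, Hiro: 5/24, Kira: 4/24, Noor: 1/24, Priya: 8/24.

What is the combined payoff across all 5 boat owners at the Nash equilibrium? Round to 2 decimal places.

A player with share s gets back 4.2·s per unit contributed, so full contribution is dominant for anyone with s > 1/4.2 = 0.2381 and zero contribution is dominant for anyone below.
The shares above 0.2381 belong to Hana and Priya, contributing 19 each; the remaining 3 contribute 0. Total contributed: 38.
The restocking fund pays out 4.2 × 38 = 159.60 in total (split across the unequal shares, but the aggregate is all that matters for the group sum).
The 3 free-riders keep 19 each, adding 57. Group total = 57 + 159.60 = 216.60.

216.60 dollars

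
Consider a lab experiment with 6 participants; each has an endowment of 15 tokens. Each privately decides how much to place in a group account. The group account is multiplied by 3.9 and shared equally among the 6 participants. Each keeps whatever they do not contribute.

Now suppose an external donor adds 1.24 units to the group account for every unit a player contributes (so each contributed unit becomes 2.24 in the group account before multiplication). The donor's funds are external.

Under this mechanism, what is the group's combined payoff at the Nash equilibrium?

786.24 tokens

Under the mechanism each unit contributed yields 3.9 × 2.24 / 6 = 1.4560 back to its contributor per unit of net cost, which exceeds 1, making full contribution the dominant choice for everyone.
So the Nash equilibrium is full contribution by all 6; the group earns 3.9 × 2.24 × 90 = 786.24.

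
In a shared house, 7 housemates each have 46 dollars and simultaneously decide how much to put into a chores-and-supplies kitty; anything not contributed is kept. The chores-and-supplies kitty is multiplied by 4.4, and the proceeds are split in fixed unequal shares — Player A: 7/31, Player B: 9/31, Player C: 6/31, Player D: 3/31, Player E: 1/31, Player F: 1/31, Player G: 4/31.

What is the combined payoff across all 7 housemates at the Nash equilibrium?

478.40 dollars

A player with share s gets back 4.4·s per unit contributed, so full contribution is dominant for anyone with s > 1/4.4 = 0.2273 and zero contribution is dominant for anyone below.
Player B alone (share 9/31) is above the threshold, contributing 46; the remaining 6 contribute 0. Total contributed: 46.
The chores-and-supplies kitty pays out 4.4 × 46 = 202.40 in total (split across the unequal shares, but the aggregate is all that matters for the group sum).
The 6 free-riders keep 46 each, adding 276. Group total = 276 + 202.40 = 478.40.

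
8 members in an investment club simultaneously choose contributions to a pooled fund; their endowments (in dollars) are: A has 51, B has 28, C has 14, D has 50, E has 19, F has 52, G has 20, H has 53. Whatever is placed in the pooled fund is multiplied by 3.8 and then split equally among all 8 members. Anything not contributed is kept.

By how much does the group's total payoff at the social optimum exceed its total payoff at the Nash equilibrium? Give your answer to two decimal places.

803.60 dollars

The private return per contributed unit is 3.8/8 = 0.4750 < 1 for every player regardless of endowment, so the Nash equilibrium is zero contribution and the group total is Σ E_j = 51 + 28 + 14 + 50 + 19 + 52 + 20 + 53 = 287.
Each contributed unit returns 3.800 to the group, so the social optimum is full contribution by everyone: group total = 3.800 × 287 = 1090.60.
Efficiency loss = (3.800 − 1) × 287 = 803.60.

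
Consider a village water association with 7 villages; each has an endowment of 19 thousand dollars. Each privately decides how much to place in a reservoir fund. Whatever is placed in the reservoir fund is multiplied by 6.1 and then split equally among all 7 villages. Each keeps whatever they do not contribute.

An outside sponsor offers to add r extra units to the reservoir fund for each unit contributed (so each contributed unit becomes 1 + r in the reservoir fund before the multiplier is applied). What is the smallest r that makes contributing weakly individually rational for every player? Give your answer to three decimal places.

With matching at rate r, one contributed unit becomes (1 + r) in the reservoir fund and returns 6.1 × (1 + r) / 7 to the contributor.
Setting this equal to 1: 1 + r = 7/6.1 = 1.1475.
So the minimum matching rate is r = 1.1475 − 1 = 0.148.

0.148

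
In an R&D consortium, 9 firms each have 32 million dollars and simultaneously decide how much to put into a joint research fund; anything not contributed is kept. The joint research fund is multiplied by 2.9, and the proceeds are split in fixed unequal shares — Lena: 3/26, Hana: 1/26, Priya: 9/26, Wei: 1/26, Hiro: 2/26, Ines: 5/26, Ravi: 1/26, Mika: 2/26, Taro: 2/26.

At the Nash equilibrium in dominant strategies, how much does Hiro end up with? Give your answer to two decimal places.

39.14 million dollars

Player j's private return per contributed unit is 2.9 × (j's share). Contributing is weakly dominant for j when that share is at least 1/2.9 = 0.3448, and contributing 0 is dominant otherwise.
Only Priya (9/26) clears that bar, contributing 32; the remaining 8 contribute 0. Total contributed: 32.
Hiro keeps 32 and receives 2.9 × 32 × 2/26 = 7.14 from the joint research fund, for a payoff of 39.14.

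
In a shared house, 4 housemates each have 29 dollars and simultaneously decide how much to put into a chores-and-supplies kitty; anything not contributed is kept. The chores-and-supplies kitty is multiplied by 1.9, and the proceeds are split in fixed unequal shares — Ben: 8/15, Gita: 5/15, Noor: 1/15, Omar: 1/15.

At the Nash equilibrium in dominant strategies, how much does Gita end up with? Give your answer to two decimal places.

47.37 dollars

Player j's private return per contributed unit is 1.9 × (j's share). Contributing is weakly dominant for j when that share is at least 1/1.9 = 0.5263, and contributing 0 is dominant otherwise.
The only share above 0.5263 is Ben's 8/15, contributing 29; the remaining 3 contribute 0. Total contributed: 29.
Gita keeps 29 and receives 1.9 × 29 × 5/15 = 18.37 from the chores-and-supplies kitty, for a payoff of 47.37.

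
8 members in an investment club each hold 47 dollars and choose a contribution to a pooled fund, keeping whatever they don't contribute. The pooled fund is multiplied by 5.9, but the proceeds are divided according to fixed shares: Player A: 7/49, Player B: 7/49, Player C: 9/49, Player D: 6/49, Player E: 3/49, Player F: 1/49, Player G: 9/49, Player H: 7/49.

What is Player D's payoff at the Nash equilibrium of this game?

114.91 dollars

Each unit j contributes comes back to j as 5.9 × (j's share), so j prefers to contribute only if that share exceeds 1/5.9 = 0.1695; otherwise keeping the unit dominates.
Player C and Player G are above the threshold, contributing 47 each; the remaining 6 contribute 0. Total contributed: 94.
Player D keeps 47 and receives 5.9 × 94 × 6/49 = 67.91 from the pooled fund, for a payoff of 114.91.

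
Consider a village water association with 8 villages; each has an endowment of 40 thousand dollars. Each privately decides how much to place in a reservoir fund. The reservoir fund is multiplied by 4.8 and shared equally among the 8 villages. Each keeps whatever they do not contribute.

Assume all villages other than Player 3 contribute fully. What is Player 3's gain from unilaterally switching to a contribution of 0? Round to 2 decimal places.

16.00 thousand dollars

Switching from a contribution of 40 to 0 lets Player 3 keep an extra 40 thousand dollars, but lowers the reservoir fund by 40, which costs Player 3 their own share of that drop: 4.8/8 × 40 = 24.00.
Net gain = 40 − 24.00 = 16.00. The private return per contributed unit (0.6000) is below 1, so free-riding is indeed the best response regardless of what the others do.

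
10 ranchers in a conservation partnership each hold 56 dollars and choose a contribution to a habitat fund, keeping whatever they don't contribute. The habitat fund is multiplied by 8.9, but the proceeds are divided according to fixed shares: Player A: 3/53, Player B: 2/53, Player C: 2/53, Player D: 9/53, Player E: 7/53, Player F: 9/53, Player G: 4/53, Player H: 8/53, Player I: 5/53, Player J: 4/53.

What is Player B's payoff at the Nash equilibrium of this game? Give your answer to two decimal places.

A player with share s gets back 8.9·s per unit contributed, so full contribution is dominant for anyone with s > 1/8.9 = 0.1124 and zero contribution is dominant for anyone below.
The shares above 0.1124 belong to Player D, Player E, Player F and Player H, contributing 56 each; the remaining 6 contribute 0. Total contributed: 224.
Player B keeps 56 and receives 8.9 × 224 × 2/53 = 75.23 from the habitat fund, for a payoff of 131.23.

131.23 dollars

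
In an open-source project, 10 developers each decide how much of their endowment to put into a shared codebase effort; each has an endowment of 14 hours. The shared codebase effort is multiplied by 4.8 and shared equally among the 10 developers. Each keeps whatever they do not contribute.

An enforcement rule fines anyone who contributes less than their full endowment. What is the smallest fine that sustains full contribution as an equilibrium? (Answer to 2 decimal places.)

7.28 hours

Given the others contribute fully, the best deviation is to contribute 0 (any partial contribution still incurs the fine and gives up units whose private return 0.4800 is below 1).
Deviating from 14 to 0 saves 14 hours but forfeits the deviator's share of the drop in the shared codebase effort: 4.8/10 × 14 = 6.72.
So the deviation gain is 14 − 6.72 = 7.28, and the fine must be at least 7.28 hours to wipe it out.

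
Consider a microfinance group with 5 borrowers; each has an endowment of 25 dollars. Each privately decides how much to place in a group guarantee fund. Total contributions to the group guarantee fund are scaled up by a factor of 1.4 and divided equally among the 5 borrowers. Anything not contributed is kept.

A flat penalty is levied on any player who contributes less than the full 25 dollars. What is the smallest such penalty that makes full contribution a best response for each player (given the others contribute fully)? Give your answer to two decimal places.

Given the others contribute fully, the best deviation is to contribute 0 (any partial contribution still incurs the fine and gives up units whose private return 0.2800 is below 1).
Deviating from 25 to 0 saves 25 dollars but forfeits the deviator's share of the drop in the group guarantee fund: 1.4/5 × 25 = 7.00.
So the deviation gain is 25 − 7.00 = 18.00, and the fine must be at least 18.00 dollars to wipe it out.

18.00 dollars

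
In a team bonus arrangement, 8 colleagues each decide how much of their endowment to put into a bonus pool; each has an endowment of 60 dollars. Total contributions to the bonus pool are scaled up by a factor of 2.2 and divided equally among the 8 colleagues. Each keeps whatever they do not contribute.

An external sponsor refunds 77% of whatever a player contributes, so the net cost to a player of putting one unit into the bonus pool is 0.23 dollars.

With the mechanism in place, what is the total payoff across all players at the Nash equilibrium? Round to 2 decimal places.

1425.60 dollars

The effective private return per unit is now (2.2/8) / 0.23 = 1.1957 > 1, so every player's dominant strategy flips to full contribution.
So the Nash equilibrium is full contribution by all 8; the group earns 8 × (60 × 0.77 + 2.2 × 60) = 1425.60.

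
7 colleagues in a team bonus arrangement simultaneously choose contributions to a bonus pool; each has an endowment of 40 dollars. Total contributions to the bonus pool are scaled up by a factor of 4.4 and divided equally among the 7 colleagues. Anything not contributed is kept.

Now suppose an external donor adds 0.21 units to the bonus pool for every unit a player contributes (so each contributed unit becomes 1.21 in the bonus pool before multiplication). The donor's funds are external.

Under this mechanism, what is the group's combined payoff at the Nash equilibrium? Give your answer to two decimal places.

280.00 dollars

The effective private return is 4.4 × 1.21 / 7 = 0.7606, which is still under 1, so the mechanism doesn't change anyone's dominant strategy: zero contribution.
Everyone keeps their endowment and the group total is 7 × 40 = 280.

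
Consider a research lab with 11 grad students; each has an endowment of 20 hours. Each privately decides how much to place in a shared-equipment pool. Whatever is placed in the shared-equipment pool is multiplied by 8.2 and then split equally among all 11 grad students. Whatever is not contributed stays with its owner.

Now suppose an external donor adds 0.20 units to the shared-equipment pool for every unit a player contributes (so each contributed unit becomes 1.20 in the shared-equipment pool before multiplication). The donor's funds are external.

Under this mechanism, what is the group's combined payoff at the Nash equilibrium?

220.00 hours

The effective private return is 8.2 × 1.20 / 11 = 0.8945, which is still under 1, so the mechanism doesn't change anyone's dominant strategy: zero contribution.
At the Nash equilibrium no one contributes; group total payoff = 11 × 20 = 220.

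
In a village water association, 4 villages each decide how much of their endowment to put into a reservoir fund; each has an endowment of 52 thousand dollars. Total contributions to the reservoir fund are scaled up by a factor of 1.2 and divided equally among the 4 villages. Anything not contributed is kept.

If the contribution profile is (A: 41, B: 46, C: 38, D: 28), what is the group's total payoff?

238.60 thousand dollars

Total contributed: 41 + 46 + 38 + 28 = 153; total kept: 4 × 52 − 153 = 55.
The reservoir fund pays out 1.2 × 153 = 183.60 in aggregate.
Group total = 55 + 183.60 = 238.60.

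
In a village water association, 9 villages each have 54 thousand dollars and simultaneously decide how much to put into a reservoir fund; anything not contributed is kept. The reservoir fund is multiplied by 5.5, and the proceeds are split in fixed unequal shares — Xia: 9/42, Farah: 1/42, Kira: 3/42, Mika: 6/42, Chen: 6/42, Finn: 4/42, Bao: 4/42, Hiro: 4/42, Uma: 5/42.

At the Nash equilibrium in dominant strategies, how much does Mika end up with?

For player j, contributing a unit is worthwhile iff 5.5 × (j's share) ≥ 1, i.e. iff j's share is at least 0.1818.
Only Xia (9/42) clears that bar, contributing 54; the remaining 8 contribute 0. Total contributed: 54.
Mika keeps 54 and receives 5.5 × 54 × 6/42 = 42.43 from the reservoir fund, for a payoff of 96.43.

96.43 thousand dollars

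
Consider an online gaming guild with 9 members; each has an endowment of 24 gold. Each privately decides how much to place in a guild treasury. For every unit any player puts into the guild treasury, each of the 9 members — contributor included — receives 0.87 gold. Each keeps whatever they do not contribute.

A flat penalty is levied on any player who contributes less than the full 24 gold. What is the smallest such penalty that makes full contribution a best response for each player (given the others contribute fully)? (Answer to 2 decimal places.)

Given the others contribute fully, the best deviation is to contribute 0 (any partial contribution still incurs the fine and gives up units whose private return 0.87 is below 1).
Deviating from 24 to 0 saves 24 gold but forfeits the deviator's share of the drop in the guild treasury: 0.87 × 24 = 20.88.
So the deviation gain is 24 − 20.88 = 3.12, and the fine must be at least 3.12 gold to wipe it out.

3.12 gold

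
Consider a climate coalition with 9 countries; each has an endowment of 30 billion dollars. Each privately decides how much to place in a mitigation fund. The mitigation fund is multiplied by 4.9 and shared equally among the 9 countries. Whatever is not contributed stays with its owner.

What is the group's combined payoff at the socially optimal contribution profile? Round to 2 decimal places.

1323.00 billion dollars

Each contributed unit returns 4.900 to the group as a whole (0.5444 to each of 9 players), which exceeds 1, so the social optimum is full contribution: group total = 4.900 × 270 = 1323.00.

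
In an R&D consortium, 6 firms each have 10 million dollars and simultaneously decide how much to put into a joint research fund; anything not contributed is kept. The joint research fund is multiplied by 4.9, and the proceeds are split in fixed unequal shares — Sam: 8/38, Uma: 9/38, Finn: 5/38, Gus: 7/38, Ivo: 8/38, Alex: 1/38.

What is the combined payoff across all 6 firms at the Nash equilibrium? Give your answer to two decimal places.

For player j, contributing a unit is worthwhile iff 4.9 × (j's share) ≥ 1, i.e. iff j's share is at least 0.2041.
Sam, Uma and Ivo are above the threshold, contributing 10 each; the remaining 3 contribute 0. Total contributed: 30.
The joint research fund pays out 4.9 × 30 = 147.00 in total (split across the unequal shares, but the aggregate is all that matters for the group sum).
The 3 free-riders keep 10 each, adding 30. Group total = 30 + 147.00 = 177.00.

177.00 million dollars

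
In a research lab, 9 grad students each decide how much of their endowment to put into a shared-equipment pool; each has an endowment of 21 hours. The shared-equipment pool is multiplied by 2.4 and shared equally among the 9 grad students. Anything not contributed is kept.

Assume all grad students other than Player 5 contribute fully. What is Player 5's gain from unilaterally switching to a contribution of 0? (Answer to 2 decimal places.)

15.40 hours

Switching from a contribution of 21 to 0 lets Player 5 keep an extra 21 hours, but lowers the shared-equipment pool by 21, which costs Player 5 their own share of that drop: 2.4/9 × 21 = 5.60.
Net gain = 21 − 5.60 = 15.40. The private return per contributed unit (0.2667) is below 1, so free-riding is indeed the best response regardless of what the others do.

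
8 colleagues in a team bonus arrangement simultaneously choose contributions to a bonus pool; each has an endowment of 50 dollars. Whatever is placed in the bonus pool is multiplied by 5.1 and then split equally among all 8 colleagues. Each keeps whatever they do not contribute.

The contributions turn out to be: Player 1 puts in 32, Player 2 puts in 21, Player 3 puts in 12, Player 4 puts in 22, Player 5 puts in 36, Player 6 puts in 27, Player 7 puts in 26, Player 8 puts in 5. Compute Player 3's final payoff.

Total contributed: 32 + 21 + 12 + 22 + 36 + 27 + 26 + 5 = 181.
Each receives 5.1 × 181 / 8 = 115.39 from the bonus pool.
Player 3 keeps 50 − 12 = 38, so Player 3's payoff is 38 + 115.39 = 153.39.

153.39 dollars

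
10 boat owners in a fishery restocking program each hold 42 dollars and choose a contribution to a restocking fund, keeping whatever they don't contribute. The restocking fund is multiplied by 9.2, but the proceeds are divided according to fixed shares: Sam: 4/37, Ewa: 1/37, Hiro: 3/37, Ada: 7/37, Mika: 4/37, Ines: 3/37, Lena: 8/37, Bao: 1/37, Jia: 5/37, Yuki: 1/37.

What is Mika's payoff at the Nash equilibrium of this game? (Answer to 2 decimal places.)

Each unit j contributes comes back to j as 9.2 × (j's share), so j prefers to contribute only if that share exceeds 1/9.2 = 0.1087; otherwise keeping the unit dominates.
The shares above 0.1087 belong to Ada, Lena and Jia, contributing 42 each; the remaining 7 contribute 0. Total contributed: 126.
Mika keeps 42 and receives 9.2 × 126 × 4/37 = 125.32 from the restocking fund, for a payoff of 167.32.

167.32 dollars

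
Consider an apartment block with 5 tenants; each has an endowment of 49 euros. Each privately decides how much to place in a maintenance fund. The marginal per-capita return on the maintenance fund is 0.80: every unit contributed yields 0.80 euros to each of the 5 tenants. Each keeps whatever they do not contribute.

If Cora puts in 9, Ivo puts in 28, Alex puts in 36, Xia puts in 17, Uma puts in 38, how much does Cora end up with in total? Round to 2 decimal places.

Total contributed: 9 + 28 + 36 + 17 + 38 = 128.
Each receives 0.80 × 128 = 102.40 from the maintenance fund.
Cora keeps 49 − 9 = 40, so Cora's payoff is 40 + 102.40 = 142.40.

142.40 euros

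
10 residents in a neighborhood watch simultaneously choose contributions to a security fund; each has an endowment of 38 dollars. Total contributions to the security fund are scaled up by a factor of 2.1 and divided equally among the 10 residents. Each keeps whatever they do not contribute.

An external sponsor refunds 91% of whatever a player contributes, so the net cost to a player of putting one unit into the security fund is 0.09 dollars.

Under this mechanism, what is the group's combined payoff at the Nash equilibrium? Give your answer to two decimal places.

Under the mechanism each unit contributed yields (2.1/10) / 0.09 = 2.3333 back to its contributor per unit of net cost, which exceeds 1, making full contribution the dominant choice for everyone.
At the Nash equilibrium everyone contributes 38. Group total payoff = 10 × (38 × 0.91 + 2.1 × 38) = 1143.80.

1143.80 dollars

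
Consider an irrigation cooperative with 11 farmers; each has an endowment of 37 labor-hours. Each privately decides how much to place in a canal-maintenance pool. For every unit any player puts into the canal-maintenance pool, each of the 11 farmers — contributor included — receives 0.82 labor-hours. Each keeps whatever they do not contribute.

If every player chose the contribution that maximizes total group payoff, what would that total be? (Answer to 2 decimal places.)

Each contributed unit returns 9.020 to the group as a whole (0.82 to each of 11 players), which exceeds 1, so the social optimum is full contribution: group total = 9.020 × 407 = 3671.14.

3671.14 labor-hours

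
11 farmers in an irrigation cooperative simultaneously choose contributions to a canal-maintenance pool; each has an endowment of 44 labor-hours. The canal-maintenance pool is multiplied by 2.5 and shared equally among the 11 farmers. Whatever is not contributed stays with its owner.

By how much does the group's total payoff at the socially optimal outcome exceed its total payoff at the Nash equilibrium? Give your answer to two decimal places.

Each contributed unit returns 2.5/11 = 0.2273 to its contributor — below 1 — so contributing 0 is dominant for every player. At the Nash equilibrium everyone keeps their 44, and the group total is 11 × 44 = 484.
Each contributed unit returns 2.500 to the group as a whole (0.2273 to each of 11 players), which exceeds 1, so the social optimum is full contribution: group total = 2.500 × 484 = 1210.00.
Efficiency loss = 1210.00 − 484 = 726.00.

726.00 labor-hours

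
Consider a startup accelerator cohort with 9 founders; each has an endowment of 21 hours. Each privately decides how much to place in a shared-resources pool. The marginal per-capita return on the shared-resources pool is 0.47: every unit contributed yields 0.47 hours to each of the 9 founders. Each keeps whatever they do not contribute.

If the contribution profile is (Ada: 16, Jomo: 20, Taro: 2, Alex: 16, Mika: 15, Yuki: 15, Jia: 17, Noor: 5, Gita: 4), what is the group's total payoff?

Total contributed: 16 + 20 + 2 + 16 + 15 + 15 + 17 + 5 + 4 = 110; total kept: 9 × 21 − 110 = 79.
The shared-resources pool pays out 0.47 × 9 × 110 = 465.30 in aggregate.
Group total = 79 + 465.30 = 544.30.

544.30 hours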